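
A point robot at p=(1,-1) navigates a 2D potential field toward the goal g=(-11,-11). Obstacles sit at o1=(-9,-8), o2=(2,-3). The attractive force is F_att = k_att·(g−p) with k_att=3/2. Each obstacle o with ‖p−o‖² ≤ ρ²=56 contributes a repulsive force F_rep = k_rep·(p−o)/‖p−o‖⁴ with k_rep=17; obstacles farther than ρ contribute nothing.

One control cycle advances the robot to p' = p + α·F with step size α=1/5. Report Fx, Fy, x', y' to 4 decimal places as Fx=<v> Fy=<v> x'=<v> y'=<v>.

F_att = 3/2·(g−p) = 3/2·(-12,-10) = (-18.0000,-15.0000)
o1: d²=149 > ρ²=56 → inactive
o2: d²=5 ≤ ρ²=56; F_rep = 17·(-1,2)/5² = (-0.6800,1.3600)
F = F_att + ΣF_rep = (-18.6800,-13.6400)
p' = p + 1/5·F = (-2.7360,-3.7280)

Fx=-18.6800 Fy=-13.6400 x'=-2.7360 y'=-3.7280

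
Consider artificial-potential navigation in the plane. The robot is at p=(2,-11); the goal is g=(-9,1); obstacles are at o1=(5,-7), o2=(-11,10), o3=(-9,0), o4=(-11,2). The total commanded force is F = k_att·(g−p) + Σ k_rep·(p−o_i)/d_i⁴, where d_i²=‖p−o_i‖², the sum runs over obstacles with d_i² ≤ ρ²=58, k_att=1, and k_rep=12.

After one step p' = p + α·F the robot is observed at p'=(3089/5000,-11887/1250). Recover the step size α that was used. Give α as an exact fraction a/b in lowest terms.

α = 1/8

F_att = 1·(g−p) = 1·(-11,12) = (-11.0000,12.0000)
o1: d²=25 ≤ ρ²=58; F_rep = 12·(-3,-4)/25² = (-0.0576,-0.0768)
o2: d²=610 > ρ²=58 → inactive
o3: d²=242 > ρ²=58 → inactive
o4: d²=338 > ρ²=58 → inactive
F = F_att + ΣF_rep = (-11.0576,11.9232)
Δp = p'−p = (-1.3822,1.4904); α = Δx/Fx = (-6911/5000) / (-6911/625) = 1/8
check: Δy/Fy = (1863/1250) / (7452/625) = 1/8 ✓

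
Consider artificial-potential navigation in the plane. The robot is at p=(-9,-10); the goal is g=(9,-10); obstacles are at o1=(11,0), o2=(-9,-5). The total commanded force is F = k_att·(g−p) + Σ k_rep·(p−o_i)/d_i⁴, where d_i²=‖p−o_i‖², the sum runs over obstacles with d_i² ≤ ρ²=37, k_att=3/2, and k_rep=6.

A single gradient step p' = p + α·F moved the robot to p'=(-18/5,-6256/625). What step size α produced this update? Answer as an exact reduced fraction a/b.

α = 1/5

F_att = 3/2·(g−p) = 3/2·(18,0) = (27.0000,0.0000)
o1: d²=500 > ρ²=37 → inactive
o2: d²=25 ≤ ρ²=37; F_rep = 6·(0,-5)/25² = (0.0000,-0.0480)
F = F_att + ΣF_rep = (27.0000,-0.0480)
Δp = p'−p = (5.4000,-0.0096); α = Δx/Fx = (27/5) / (27) = 1/5
check: Δy/Fy = (-6/625) / (-6/125) = 1/5 ✓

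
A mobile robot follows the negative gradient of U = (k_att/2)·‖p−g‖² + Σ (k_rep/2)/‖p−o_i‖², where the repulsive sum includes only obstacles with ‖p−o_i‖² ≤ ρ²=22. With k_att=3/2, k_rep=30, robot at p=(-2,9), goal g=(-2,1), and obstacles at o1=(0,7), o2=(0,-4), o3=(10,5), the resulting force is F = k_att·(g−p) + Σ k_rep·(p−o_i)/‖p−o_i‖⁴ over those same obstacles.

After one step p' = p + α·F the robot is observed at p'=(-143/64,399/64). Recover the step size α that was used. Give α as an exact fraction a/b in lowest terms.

α = 1/4

F_att = 3/2·(g−p) = 3/2·(0,-8) = (0.0000,-12.0000)
o1: d²=8 ≤ ρ²=22; F_rep = 30·(-2,2)/8² = (-0.9375,0.9375)
o2: d²=173 > ρ²=22 → inactive
o3: d²=160 > ρ²=22 → inactive
F = F_att + ΣF_rep = (-0.9375,-11.0625)
Δp = p'−p = (-0.2344,-2.7656); α = Δx/Fx = (-15/64) / (-15/16) = 1/4
check: Δy/Fy = (-177/64) / (-177/16) = 1/4 ✓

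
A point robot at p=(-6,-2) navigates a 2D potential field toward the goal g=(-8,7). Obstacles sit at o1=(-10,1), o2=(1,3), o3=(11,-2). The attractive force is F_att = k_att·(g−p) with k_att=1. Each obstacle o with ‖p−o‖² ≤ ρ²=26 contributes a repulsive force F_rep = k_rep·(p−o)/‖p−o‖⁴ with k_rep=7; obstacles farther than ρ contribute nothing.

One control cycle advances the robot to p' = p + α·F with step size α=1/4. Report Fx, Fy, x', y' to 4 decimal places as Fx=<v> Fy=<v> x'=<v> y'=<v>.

F_att = 1·(g−p) = 1·(-2,9) = (-2.0000,9.0000)
o1: d²=25 ≤ ρ²=26; F_rep = 7·(4,-3)/25² = (0.0448,-0.0336)
o2: d²=74 > ρ²=26 → inactive
o3: d²=289 > ρ²=26 → inactive
F = F_att + ΣF_rep = (-1.9552,8.9664)
p' = p + 1/4·F = (-6.4888,0.2416)

Fx=-1.9552 Fy=8.9664 x'=-6.4888 y'=0.2416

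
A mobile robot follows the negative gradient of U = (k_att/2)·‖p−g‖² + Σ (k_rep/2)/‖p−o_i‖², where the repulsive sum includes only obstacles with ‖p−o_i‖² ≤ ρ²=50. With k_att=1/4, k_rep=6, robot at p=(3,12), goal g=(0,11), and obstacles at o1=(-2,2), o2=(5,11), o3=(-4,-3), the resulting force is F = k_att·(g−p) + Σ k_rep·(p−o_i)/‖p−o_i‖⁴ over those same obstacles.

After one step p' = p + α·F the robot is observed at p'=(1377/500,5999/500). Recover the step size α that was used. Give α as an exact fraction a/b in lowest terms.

α = 1/5

F_att = 1/4·(g−p) = 1/4·(-3,-1) = (-0.7500,-0.2500)
o1: d²=125 > ρ²=50 → inactive
o2: d²=5 ≤ ρ²=50; F_rep = 6·(-2,1)/5² = (-0.4800,0.2400)
o3: d²=274 > ρ²=50 → inactive
F = F_att + ΣF_rep = (-1.2300,-0.0100)
Δp = p'−p = (-0.2460,-0.0020); α = Δx/Fx = (-123/500) / (-123/100) = 1/5
check: Δy/Fy = (-1/500) / (-1/100) = 1/5 ✓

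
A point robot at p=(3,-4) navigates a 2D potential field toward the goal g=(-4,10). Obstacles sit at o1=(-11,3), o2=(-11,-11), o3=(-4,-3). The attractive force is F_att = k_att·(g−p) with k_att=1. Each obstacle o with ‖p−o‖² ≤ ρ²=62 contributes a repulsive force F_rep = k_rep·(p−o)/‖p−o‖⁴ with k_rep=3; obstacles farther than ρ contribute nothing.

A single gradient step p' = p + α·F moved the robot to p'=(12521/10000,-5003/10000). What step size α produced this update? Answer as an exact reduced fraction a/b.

F_att = 1·(g−p) = 1·(-7,14) = (-7.0000,14.0000)
o1: d²=245 > ρ²=62 → inactive
o2: d²=245 > ρ²=62 → inactive
o3: d²=50 ≤ ρ²=62; F_rep = 3·(7,-1)/50² = (0.0084,-0.0012)
F = F_att + ΣF_rep = (-6.9916,13.9988)
Δp = p'−p = (-1.7479,3.4997); α = Δx/Fx = (-17479/10000) / (-17479/2500) = 1/4
check: Δy/Fy = (34997/10000) / (34997/2500) = 1/4 ✓

α = 1/4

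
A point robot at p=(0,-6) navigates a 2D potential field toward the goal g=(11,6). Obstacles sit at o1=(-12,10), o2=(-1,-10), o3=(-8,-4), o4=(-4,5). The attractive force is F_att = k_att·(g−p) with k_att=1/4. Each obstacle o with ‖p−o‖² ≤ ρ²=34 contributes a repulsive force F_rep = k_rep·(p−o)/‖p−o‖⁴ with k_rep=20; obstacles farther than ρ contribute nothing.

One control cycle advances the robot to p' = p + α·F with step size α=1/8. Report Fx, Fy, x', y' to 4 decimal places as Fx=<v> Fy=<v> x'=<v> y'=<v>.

F_att = 1/4·(g−p) = 1/4·(11,12) = (2.7500,3.0000)
o1: d²=400 > ρ²=34 → inactive
o2: d²=17 ≤ ρ²=34; F_rep = 20·(1,4)/17² = (0.0692,0.2768)
o3: d²=68 > ρ²=34 → inactive
o4: d²=137 > ρ²=34 → inactive
F = F_att + ΣF_rep = (2.8192,3.2768)
p' = p + 1/8·F = (0.3524,-5.5904)

Fx=2.8192 Fy=3.2768 x'=0.3524 y'=-5.5904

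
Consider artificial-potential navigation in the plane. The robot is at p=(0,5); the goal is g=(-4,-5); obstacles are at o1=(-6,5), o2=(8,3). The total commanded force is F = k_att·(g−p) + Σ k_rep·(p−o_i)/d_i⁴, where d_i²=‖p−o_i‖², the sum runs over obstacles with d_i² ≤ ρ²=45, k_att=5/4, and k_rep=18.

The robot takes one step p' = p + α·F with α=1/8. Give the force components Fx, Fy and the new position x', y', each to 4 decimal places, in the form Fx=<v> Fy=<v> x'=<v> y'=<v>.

Fx=-4.9167 Fy=-12.5000 x'=-0.6146 y'=3.4375

F_att = 5/4·(g−p) = 5/4·(-4,-10) = (-5.0000,-12.5000)
o1: d²=36 ≤ ρ²=45; F_rep = 18·(6,0)/36² = (0.0833,0.0000)
o2: d²=68 > ρ²=45 → inactive
F = F_att + ΣF_rep = (-4.9167,-12.5000)
p' = p + 1/8·F = (-0.6146,3.4375)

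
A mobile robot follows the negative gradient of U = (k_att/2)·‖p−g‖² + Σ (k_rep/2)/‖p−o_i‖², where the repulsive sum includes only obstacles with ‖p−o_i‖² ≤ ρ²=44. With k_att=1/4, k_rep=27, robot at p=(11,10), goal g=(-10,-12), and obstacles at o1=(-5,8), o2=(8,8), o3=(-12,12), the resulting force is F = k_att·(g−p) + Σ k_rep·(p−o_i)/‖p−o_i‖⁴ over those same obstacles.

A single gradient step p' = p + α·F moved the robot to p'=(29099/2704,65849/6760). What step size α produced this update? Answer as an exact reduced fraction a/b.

F_att = 1/4·(g−p) = 1/4·(-21,-22) = (-5.2500,-5.5000)
o1: d²=260 > ρ²=44 → inactive
o2: d²=13 ≤ ρ²=44; F_rep = 27·(3,2)/13² = (0.4793,0.3195)
o3: d²=533 > ρ²=44 → inactive
F = F_att + ΣF_rep = (-4.7707,-5.1805)
Δp = p'−p = (-0.2385,-0.2590); α = Δx/Fx = (-645/2704) / (-3225/676) = 1/20
check: Δy/Fy = (-1751/6760) / (-1751/338) = 1/20 ✓

α = 1/20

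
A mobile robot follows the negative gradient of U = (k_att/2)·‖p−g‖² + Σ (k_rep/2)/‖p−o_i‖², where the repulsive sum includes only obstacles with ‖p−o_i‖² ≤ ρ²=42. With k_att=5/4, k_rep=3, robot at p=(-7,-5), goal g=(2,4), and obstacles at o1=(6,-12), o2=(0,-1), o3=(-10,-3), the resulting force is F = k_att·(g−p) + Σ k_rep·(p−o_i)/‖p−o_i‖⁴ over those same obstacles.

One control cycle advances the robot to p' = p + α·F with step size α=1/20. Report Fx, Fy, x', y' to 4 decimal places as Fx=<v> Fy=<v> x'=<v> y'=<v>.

Fx=11.3033 Fy=11.2145 x'=-6.4348 y'=-4.4393

F_att = 5/4·(g−p) = 5/4·(9,9) = (11.2500,11.2500)
o1: d²=218 > ρ²=42 → inactive
o2: d²=65 > ρ²=42 → inactive
o3: d²=13 ≤ ρ²=42; F_rep = 3·(3,-2)/13² = (0.0533,-0.0355)
F = F_att + ΣF_rep = (11.3033,11.2145)
p' = p + 1/20·F = (-6.4348,-4.4393)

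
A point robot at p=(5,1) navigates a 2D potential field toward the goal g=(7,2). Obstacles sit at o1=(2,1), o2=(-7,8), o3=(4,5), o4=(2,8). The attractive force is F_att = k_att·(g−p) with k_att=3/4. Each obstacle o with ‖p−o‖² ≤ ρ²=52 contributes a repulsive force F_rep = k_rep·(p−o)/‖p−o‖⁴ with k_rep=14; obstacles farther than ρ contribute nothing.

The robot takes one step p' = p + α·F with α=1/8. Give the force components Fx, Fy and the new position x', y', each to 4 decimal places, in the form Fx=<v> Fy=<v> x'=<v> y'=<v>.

Fx=2.0670 Fy=0.5562 x'=5.2584 y'=1.0695

F_att = 3/4·(g−p) = 3/4·(2,1) = (1.5000,0.7500)
o1: d²=9 ≤ ρ²=52; F_rep = 14·(3,0)/9² = (0.5185,0.0000)
o2: d²=193 > ρ²=52 → inactive
o3: d²=17 ≤ ρ²=52; F_rep = 14·(1,-4)/17² = (0.0484,-0.1938)
o4: d²=58 > ρ²=52 → inactive
F = F_att + ΣF_rep = (2.0670,0.5562)
p' = p + 1/8·F = (5.2584,1.0695)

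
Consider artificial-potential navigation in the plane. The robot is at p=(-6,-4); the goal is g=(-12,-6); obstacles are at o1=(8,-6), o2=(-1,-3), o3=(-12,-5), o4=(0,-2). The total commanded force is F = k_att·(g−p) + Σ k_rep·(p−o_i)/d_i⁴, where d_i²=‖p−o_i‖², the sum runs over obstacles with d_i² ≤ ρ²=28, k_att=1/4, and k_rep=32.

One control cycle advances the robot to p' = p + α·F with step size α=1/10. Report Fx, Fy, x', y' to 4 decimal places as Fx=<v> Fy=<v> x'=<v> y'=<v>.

F_att = 1/4·(g−p) = 1/4·(-6,-2) = (-1.5000,-0.5000)
o1: d²=200 > ρ²=28 → inactive
o2: d²=26 ≤ ρ²=28; F_rep = 32·(-5,-1)/26² = (-0.2367,-0.0473)
o3: d²=37 > ρ²=28 → inactive
o4: d²=40 > ρ²=28 → inactive
F = F_att + ΣF_rep = (-1.7367,-0.5473)
p' = p + 1/10·F = (-6.1737,-4.0547)

Fx=-1.7367 Fy=-0.5473 x'=-6.1737 y'=-4.0547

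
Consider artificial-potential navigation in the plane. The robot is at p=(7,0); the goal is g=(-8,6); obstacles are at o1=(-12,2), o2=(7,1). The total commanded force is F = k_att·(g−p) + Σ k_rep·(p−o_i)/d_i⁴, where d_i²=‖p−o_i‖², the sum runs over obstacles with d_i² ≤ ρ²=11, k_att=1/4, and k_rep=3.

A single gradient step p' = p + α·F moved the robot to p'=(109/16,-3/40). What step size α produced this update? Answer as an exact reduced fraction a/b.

F_att = 1/4·(g−p) = 1/4·(-15,6) = (-3.7500,1.5000)
o1: d²=365 > ρ²=11 → inactive
o2: d²=1 ≤ ρ²=11; F_rep = 3·(0,-1)/1² = (0.0000,-3.0000)
F = F_att + ΣF_rep = (-3.7500,-1.5000)
Δp = p'−p = (-0.1875,-0.0750); α = Δx/Fx = (-3/16) / (-15/4) = 1/20
check: Δy/Fy = (-3/40) / (-3/2) = 1/20 ✓

α = 1/20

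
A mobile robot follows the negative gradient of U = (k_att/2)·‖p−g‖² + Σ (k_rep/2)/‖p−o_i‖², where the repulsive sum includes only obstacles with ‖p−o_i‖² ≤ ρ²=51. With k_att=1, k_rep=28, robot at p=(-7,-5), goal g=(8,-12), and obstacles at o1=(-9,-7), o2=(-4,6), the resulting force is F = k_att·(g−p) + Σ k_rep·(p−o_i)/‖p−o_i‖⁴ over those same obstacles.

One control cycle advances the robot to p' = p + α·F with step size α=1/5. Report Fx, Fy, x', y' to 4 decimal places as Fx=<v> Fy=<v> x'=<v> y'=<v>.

Fx=15.8750 Fy=-6.1250 x'=-3.8250 y'=-6.2250

F_att = 1·(g−p) = 1·(15,-7) = (15.0000,-7.0000)
o1: d²=8 ≤ ρ²=51; F_rep = 28·(2,2)/8² = (0.8750,0.8750)
o2: d²=130 > ρ²=51 → inactive
F = F_att + ΣF_rep = (15.8750,-6.1250)
p' = p + 1/5·F = (-3.8250,-6.2250)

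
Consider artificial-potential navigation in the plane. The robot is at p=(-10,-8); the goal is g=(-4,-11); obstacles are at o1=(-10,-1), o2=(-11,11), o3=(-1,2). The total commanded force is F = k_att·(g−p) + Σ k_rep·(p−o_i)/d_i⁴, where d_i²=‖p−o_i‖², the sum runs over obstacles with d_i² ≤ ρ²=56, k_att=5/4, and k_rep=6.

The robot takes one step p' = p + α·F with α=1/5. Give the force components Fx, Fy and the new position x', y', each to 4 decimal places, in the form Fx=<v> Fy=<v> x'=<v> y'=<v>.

F_att = 5/4·(g−p) = 5/4·(6,-3) = (7.5000,-3.7500)
o1: d²=49 ≤ ρ²=56; F_rep = 6·(0,-7)/49² = (0.0000,-0.0175)
o2: d²=362 > ρ²=56 → inactive
o3: d²=181 > ρ²=56 → inactive
F = F_att + ΣF_rep = (7.5000,-3.7675)
p' = p + 1/5·F = (-8.5000,-8.7535)

Fx=7.5000 Fy=-3.7675 x'=-8.5000 y'=-8.7535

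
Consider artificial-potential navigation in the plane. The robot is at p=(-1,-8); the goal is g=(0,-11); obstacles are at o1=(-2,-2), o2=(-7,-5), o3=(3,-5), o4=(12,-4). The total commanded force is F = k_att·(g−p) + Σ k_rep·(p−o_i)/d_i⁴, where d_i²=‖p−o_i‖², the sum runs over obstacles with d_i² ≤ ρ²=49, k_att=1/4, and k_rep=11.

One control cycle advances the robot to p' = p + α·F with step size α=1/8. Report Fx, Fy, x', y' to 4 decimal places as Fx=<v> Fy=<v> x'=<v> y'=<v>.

F_att = 1/4·(g−p) = 1/4·(1,-3) = (0.2500,-0.7500)
o1: d²=37 ≤ ρ²=49; F_rep = 11·(1,-6)/37² = (0.0080,-0.0482)
o2: d²=45 ≤ ρ²=49; F_rep = 11·(6,-3)/45² = (0.0326,-0.0163)
o3: d²=25 ≤ ρ²=49; F_rep = 11·(-4,-3)/25² = (-0.0704,-0.0528)
o4: d²=185 > ρ²=49 → inactive
F = F_att + ΣF_rep = (0.2202,-0.8673)
p' = p + 1/8·F = (-0.9725,-8.1084)

Fx=0.2202 Fy=-0.8673 x'=-0.9725 y'=-8.1084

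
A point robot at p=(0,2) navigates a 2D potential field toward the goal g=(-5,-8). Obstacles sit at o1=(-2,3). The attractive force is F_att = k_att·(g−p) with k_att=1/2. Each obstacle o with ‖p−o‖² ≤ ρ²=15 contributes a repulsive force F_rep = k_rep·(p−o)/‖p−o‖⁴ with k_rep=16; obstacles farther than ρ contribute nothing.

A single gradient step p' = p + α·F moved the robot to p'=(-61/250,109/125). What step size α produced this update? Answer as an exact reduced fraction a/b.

F_att = 1/2·(g−p) = 1/2·(-5,-10) = (-2.5000,-5.0000)
o1: d²=5 ≤ ρ²=15; F_rep = 16·(2,-1)/5² = (1.2800,-0.6400)
F = F_att + ΣF_rep = (-1.2200,-5.6400)
Δp = p'−p = (-0.2440,-1.1280); α = Δx/Fx = (-61/250) / (-61/50) = 1/5
check: Δy/Fy = (-141/125) / (-141/25) = 1/5 ✓

α = 1/5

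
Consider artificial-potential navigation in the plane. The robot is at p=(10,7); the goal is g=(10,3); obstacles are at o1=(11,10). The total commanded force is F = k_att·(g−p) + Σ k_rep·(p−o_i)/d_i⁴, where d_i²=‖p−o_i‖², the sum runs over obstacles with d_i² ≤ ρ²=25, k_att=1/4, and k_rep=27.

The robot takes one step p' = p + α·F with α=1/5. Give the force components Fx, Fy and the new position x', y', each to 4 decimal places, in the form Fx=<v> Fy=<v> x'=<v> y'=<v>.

Fx=-0.2700 Fy=-1.8100 x'=9.9460 y'=6.6380

F_att = 1/4·(g−p) = 1/4·(0,-4) = (0.0000,-1.0000)
o1: d²=10 ≤ ρ²=25; F_rep = 27·(-1,-3)/10² = (-0.2700,-0.8100)
F = F_att + ΣF_rep = (-0.2700,-1.8100)
p' = p + 1/5·F = (9.9460,6.6380)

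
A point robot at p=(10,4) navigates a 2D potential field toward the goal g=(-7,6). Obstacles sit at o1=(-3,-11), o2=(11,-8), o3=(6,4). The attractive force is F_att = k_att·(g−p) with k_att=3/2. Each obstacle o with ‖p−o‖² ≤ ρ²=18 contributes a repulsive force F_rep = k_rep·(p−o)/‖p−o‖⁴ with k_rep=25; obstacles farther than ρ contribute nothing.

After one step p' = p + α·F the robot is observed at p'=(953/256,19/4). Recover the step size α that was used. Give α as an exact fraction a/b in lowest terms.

α = 1/4

F_att = 3/2·(g−p) = 3/2·(-17,2) = (-25.5000,3.0000)
o1: d²=394 > ρ²=18 → inactive
o2: d²=145 > ρ²=18 → inactive
o3: d²=16 ≤ ρ²=18; F_rep = 25·(4,0)/16² = (0.3906,0.0000)
F = F_att + ΣF_rep = (-25.1094,3.0000)
Δp = p'−p = (-6.2773,0.7500); α = Δx/Fx = (-1607/256) / (-1607/64) = 1/4
check: Δy/Fy = (3/4) / (3) = 1/4 ✓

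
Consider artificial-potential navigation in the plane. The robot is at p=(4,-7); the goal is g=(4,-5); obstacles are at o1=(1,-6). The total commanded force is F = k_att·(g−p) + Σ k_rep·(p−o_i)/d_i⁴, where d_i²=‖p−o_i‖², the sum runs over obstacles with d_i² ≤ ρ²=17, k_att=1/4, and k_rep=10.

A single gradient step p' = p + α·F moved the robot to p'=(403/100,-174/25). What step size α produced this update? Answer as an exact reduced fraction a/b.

F_att = 1/4·(g−p) = 1/4·(0,2) = (0.0000,0.5000)
o1: d²=10 ≤ ρ²=17; F_rep = 10·(3,-1)/10² = (0.3000,-0.1000)
F = F_att + ΣF_rep = (0.3000,0.4000)
Δp = p'−p = (0.0300,0.0400); α = Δx/Fx = (3/100) / (3/10) = 1/10
check: Δy/Fy = (1/25) / (2/5) = 1/10 ✓

α = 1/10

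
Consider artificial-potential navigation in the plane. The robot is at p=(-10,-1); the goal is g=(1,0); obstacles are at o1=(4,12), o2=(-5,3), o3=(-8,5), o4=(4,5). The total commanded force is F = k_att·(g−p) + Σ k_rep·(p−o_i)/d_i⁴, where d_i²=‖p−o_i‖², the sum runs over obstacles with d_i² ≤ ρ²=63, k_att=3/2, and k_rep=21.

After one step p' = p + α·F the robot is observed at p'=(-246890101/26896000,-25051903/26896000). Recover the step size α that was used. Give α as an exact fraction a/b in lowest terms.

F_att = 3/2·(g−p) = 3/2·(11,1) = (16.5000,1.5000)
o1: d²=365 > ρ²=63 → inactive
o2: d²=41 ≤ ρ²=63; F_rep = 21·(-5,-4)/41² = (-0.0625,-0.0500)
o3: d²=40 ≤ ρ²=63; F_rep = 21·(-2,-6)/40² = (-0.0262,-0.0788)
o4: d²=232 > ρ²=63 → inactive
F = F_att + ΣF_rep = (16.4113,1.3713)
Δp = p'−p = (0.8206,0.0686); α = Δx/Fx = (22069899/26896000) / (22069899/1344800) = 1/20
check: Δy/Fy = (1844097/26896000) / (1844097/1344800) = 1/20 ✓

α = 1/20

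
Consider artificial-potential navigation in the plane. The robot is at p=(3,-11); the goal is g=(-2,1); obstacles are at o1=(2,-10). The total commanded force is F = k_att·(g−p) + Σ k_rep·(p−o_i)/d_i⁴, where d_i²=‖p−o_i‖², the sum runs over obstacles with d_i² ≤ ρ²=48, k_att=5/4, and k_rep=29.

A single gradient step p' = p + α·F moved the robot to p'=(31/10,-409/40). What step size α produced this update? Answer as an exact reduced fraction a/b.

α = 1/10

F_att = 5/4·(g−p) = 5/4·(-5,12) = (-6.2500,15.0000)
o1: d²=2 ≤ ρ²=48; F_rep = 29·(1,-1)/2² = (7.2500,-7.2500)
F = F_att + ΣF_rep = (1.0000,7.7500)
Δp = p'−p = (0.1000,0.7750); α = Δx/Fx = (1/10) / (1) = 1/10
check: Δy/Fy = (31/40) / (31/4) = 1/10 ✓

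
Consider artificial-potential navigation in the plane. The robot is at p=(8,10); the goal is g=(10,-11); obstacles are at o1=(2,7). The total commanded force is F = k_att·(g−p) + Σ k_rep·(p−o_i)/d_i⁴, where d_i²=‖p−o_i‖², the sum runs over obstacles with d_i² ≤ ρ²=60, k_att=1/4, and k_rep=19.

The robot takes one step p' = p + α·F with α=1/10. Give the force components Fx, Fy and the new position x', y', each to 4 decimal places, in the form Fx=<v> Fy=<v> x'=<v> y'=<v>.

Fx=0.5563 Fy=-5.2219 x'=8.0556 y'=9.4778

F_att = 1/4·(g−p) = 1/4·(2,-21) = (0.5000,-5.2500)
o1: d²=45 ≤ ρ²=60; F_rep = 19·(6,3)/45² = (0.0563,0.0281)
F = F_att + ΣF_rep = (0.5563,-5.2219)
p' = p + 1/10·F = (8.0556,9.4778)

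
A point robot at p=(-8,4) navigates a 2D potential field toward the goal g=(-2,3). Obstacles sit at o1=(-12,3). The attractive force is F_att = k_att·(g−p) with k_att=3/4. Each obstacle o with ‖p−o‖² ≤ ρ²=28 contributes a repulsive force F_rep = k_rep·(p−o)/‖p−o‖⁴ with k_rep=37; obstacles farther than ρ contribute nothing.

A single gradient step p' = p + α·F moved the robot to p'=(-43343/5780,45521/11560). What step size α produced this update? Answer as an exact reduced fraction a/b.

α = 1/10

F_att = 3/4·(g−p) = 3/4·(6,-1) = (4.5000,-0.7500)
o1: d²=17 ≤ ρ²=28; F_rep = 37·(4,1)/17² = (0.5121,0.1280)
F = F_att + ΣF_rep = (5.0121,-0.6220)
Δp = p'−p = (0.5012,-0.0622); α = Δx/Fx = (2897/5780) / (2897/578) = 1/10
check: Δy/Fy = (-719/11560) / (-719/1156) = 1/10 ✓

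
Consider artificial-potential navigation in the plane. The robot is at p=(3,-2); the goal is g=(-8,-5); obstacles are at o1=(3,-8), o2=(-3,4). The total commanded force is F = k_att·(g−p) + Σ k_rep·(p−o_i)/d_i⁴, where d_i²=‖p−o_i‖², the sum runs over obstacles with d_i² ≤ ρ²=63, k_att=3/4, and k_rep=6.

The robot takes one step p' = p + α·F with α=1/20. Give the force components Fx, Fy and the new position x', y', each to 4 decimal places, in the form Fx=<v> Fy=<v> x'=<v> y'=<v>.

F_att = 3/4·(g−p) = 3/4·(-11,-3) = (-8.2500,-2.2500)
o1: d²=36 ≤ ρ²=63; F_rep = 6·(0,6)/36² = (0.0000,0.0278)
o2: d²=72 > ρ²=63 → inactive
F = F_att + ΣF_rep = (-8.2500,-2.2222)
p' = p + 1/20·F = (2.5875,-2.1111)

Fx=-8.2500 Fy=-2.2222 x'=2.5875 y'=-2.1111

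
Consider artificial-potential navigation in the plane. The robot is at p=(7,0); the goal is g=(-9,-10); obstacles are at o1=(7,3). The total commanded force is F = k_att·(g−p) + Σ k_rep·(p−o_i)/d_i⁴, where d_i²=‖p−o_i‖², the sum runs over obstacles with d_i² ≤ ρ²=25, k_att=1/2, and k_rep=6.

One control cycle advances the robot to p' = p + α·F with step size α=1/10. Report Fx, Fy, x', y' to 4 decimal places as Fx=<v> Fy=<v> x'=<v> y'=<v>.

Fx=-8.0000 Fy=-5.2222 x'=6.2000 y'=-0.5222

F_att = 1/2·(g−p) = 1/2·(-16,-10) = (-8.0000,-5.0000)
o1: d²=9 ≤ ρ²=25; F_rep = 6·(0,-3)/9² = (0.0000,-0.2222)
F = F_att + ΣF_rep = (-8.0000,-5.2222)
p' = p + 1/10·F = (6.2000,-0.5222)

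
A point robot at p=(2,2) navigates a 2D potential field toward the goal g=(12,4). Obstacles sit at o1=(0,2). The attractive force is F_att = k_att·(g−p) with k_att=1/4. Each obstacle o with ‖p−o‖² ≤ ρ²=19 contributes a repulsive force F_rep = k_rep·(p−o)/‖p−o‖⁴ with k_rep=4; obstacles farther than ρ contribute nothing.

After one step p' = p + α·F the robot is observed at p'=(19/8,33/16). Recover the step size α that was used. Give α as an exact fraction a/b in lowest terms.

F_att = 1/4·(g−p) = 1/4·(10,2) = (2.5000,0.5000)
o1: d²=4 ≤ ρ²=19; F_rep = 4·(2,0)/4² = (0.5000,0.0000)
F = F_att + ΣF_rep = (3.0000,0.5000)
Δp = p'−p = (0.3750,0.0625); α = Δx/Fx = (3/8) / (3) = 1/8
check: Δy/Fy = (1/16) / (1/2) = 1/8 ✓

α = 1/8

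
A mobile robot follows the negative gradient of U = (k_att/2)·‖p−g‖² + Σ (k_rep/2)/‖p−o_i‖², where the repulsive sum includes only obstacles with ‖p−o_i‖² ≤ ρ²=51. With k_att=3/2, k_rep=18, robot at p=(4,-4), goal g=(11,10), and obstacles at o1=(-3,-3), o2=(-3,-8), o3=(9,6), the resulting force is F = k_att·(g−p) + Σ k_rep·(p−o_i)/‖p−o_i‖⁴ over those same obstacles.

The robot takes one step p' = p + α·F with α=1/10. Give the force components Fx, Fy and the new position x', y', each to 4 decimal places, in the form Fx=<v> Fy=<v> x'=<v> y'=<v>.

F_att = 3/2·(g−p) = 3/2·(7,14) = (10.5000,21.0000)
o1: d²=50 ≤ ρ²=51; F_rep = 18·(7,-1)/50² = (0.0504,-0.0072)
o2: d²=65 > ρ²=51 → inactive
o3: d²=125 > ρ²=51 → inactive
F = F_att + ΣF_rep = (10.5504,20.9928)
p' = p + 1/10·F = (5.0550,-1.9007)

Fx=10.5504 Fy=20.9928 x'=5.0550 y'=-1.9007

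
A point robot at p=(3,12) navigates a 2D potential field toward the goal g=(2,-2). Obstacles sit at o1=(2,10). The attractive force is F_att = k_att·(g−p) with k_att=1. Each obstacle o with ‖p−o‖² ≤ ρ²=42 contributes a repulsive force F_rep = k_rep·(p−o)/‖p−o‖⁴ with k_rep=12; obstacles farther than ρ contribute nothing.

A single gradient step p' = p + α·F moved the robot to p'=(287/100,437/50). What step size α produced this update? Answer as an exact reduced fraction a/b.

F_att = 1·(g−p) = 1·(-1,-14) = (-1.0000,-14.0000)
o1: d²=5 ≤ ρ²=42; F_rep = 12·(1,2)/5² = (0.4800,0.9600)
F = F_att + ΣF_rep = (-0.5200,-13.0400)
Δp = p'−p = (-0.1300,-3.2600); α = Δx/Fx = (-13/100) / (-13/25) = 1/4
check: Δy/Fy = (-163/50) / (-326/25) = 1/4 ✓

α = 1/4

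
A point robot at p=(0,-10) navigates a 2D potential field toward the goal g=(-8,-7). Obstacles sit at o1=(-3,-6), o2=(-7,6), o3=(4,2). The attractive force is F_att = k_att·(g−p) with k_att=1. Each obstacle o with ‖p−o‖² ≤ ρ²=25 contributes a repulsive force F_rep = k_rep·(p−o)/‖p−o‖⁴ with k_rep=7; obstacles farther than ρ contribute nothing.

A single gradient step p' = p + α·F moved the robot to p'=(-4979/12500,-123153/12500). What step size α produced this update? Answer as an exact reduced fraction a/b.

F_att = 1·(g−p) = 1·(-8,3) = (-8.0000,3.0000)
o1: d²=25 ≤ ρ²=25; F_rep = 7·(3,-4)/25² = (0.0336,-0.0448)
o2: d²=305 > ρ²=25 → inactive
o3: d²=160 > ρ²=25 → inactive
F = F_att + ΣF_rep = (-7.9664,2.9552)
Δp = p'−p = (-0.3983,0.1478); α = Δx/Fx = (-4979/12500) / (-4979/625) = 1/20
check: Δy/Fy = (1847/12500) / (1847/625) = 1/20 ✓

α = 1/20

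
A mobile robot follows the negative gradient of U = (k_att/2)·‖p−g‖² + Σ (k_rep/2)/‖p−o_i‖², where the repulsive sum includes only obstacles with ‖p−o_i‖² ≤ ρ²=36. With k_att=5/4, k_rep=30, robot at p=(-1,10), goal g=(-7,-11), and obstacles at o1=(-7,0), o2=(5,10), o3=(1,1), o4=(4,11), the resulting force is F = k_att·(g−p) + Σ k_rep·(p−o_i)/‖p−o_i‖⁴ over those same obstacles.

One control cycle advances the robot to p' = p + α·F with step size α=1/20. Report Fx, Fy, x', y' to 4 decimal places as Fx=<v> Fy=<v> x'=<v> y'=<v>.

F_att = 5/4·(g−p) = 5/4·(-6,-21) = (-7.5000,-26.2500)
o1: d²=136 > ρ²=36 → inactive
o2: d²=36 ≤ ρ²=36; F_rep = 30·(-6,0)/36² = (-0.1389,0.0000)
o3: d²=85 > ρ²=36 → inactive
o4: d²=26 ≤ ρ²=36; F_rep = 30·(-5,-1)/26² = (-0.2219,-0.0444)
F = F_att + ΣF_rep = (-7.8608,-26.2944)
p' = p + 1/20·F = (-1.3930,8.6853)

Fx=-7.8608 Fy=-26.2944 x'=-1.3930 y'=8.6853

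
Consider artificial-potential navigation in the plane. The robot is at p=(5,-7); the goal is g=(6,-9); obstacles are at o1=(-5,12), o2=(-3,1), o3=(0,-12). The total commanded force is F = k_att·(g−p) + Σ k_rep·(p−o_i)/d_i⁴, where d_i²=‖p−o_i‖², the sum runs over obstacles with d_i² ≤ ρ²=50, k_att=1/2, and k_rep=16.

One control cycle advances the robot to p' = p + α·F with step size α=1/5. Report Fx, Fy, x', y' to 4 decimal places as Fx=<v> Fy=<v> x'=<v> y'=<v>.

F_att = 1/2·(g−p) = 1/2·(1,-2) = (0.5000,-1.0000)
o1: d²=461 > ρ²=50 → inactive
o2: d²=128 > ρ²=50 → inactive
o3: d²=50 ≤ ρ²=50; F_rep = 16·(5,5)/50² = (0.0320,0.0320)
F = F_att + ΣF_rep = (0.5320,-0.9680)
p' = p + 1/5·F = (5.1064,-7.1936)

Fx=0.5320 Fy=-0.9680 x'=5.1064 y'=-7.1936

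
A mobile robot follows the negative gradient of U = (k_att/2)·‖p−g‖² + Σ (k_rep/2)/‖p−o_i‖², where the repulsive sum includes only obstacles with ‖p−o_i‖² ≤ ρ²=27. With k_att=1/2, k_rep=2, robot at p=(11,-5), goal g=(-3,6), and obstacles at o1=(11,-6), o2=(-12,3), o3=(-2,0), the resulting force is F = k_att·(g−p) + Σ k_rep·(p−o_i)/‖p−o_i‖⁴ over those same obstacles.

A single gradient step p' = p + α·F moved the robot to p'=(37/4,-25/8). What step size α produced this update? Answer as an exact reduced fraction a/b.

α = 1/4

F_att = 1/2·(g−p) = 1/2·(-14,11) = (-7.0000,5.5000)
o1: d²=1 ≤ ρ²=27; F_rep = 2·(0,1)/1² = (0.0000,2.0000)
o2: d²=593 > ρ²=27 → inactive
o3: d²=194 > ρ²=27 → inactive
F = F_att + ΣF_rep = (-7.0000,7.5000)
Δp = p'−p = (-1.7500,1.8750); α = Δx/Fx = (-7/4) / (-7) = 1/4
check: Δy/Fy = (15/8) / (15/2) = 1/4 ✓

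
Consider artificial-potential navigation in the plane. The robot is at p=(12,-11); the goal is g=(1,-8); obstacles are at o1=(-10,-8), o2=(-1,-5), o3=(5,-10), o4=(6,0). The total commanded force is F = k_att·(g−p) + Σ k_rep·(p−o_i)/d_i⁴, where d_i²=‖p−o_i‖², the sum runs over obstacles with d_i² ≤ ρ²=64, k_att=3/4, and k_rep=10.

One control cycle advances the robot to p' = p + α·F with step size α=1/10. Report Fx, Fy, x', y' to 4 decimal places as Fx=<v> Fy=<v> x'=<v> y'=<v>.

Fx=-8.2220 Fy=2.2460 x'=11.1778 y'=-10.7754

F_att = 3/4·(g−p) = 3/4·(-11,3) = (-8.2500,2.2500)
o1: d²=493 > ρ²=64 → inactive
o2: d²=205 > ρ²=64 → inactive
o3: d²=50 ≤ ρ²=64; F_rep = 10·(7,-1)/50² = (0.0280,-0.0040)
o4: d²=157 > ρ²=64 → inactive
F = F_att + ΣF_rep = (-8.2220,2.2460)
p' = p + 1/10·F = (11.1778,-10.7754)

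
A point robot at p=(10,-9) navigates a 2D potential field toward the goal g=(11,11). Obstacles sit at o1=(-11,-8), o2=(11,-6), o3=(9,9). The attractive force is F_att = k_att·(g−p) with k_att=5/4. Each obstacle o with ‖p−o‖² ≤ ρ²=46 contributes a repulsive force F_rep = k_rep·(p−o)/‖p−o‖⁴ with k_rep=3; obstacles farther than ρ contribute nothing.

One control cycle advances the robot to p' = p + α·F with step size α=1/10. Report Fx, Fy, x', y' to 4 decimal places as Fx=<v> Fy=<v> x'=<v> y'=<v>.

F_att = 5/4·(g−p) = 5/4·(1,20) = (1.2500,25.0000)
o1: d²=442 > ρ²=46 → inactive
o2: d²=10 ≤ ρ²=46; F_rep = 3·(-1,-3)/10² = (-0.0300,-0.0900)
o3: d²=325 > ρ²=46 → inactive
F = F_att + ΣF_rep = (1.2200,24.9100)
p' = p + 1/10·F = (10.1220,-6.5090)

Fx=1.2200 Fy=24.9100 x'=10.1220 y'=-6.5090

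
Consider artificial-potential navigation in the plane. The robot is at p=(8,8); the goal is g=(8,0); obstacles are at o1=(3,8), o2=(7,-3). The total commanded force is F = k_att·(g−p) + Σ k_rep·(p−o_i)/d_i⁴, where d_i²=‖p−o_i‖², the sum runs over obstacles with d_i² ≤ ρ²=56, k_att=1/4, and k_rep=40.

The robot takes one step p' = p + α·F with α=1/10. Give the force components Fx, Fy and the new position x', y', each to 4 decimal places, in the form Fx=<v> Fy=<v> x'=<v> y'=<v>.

F_att = 1/4·(g−p) = 1/4·(0,-8) = (0.0000,-2.0000)
o1: d²=25 ≤ ρ²=56; F_rep = 40·(5,0)/25² = (0.3200,0.0000)
o2: d²=122 > ρ²=56 → inactive
F = F_att + ΣF_rep = (0.3200,-2.0000)
p' = p + 1/10·F = (8.0320,7.8000)

Fx=0.3200 Fy=-2.0000 x'=8.0320 y'=7.8000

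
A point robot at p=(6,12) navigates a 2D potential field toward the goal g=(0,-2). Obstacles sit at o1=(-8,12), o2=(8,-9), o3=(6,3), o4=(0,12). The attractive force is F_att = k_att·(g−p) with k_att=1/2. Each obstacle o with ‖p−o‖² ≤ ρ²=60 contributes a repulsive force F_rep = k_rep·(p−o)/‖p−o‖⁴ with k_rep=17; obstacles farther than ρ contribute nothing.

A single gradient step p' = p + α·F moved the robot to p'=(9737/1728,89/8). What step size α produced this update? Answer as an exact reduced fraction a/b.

F_att = 1/2·(g−p) = 1/2·(-6,-14) = (-3.0000,-7.0000)
o1: d²=196 > ρ²=60 → inactive
o2: d²=445 > ρ²=60 → inactive
o3: d²=81 > ρ²=60 → inactive
o4: d²=36 ≤ ρ²=60; F_rep = 17·(6,0)/36² = (0.0787,0.0000)
F = F_att + ΣF_rep = (-2.9213,-7.0000)
Δp = p'−p = (-0.3652,-0.8750); α = Δx/Fx = (-631/1728) / (-631/216) = 1/8
check: Δy/Fy = (-7/8) / (-7) = 1/8 ✓

α = 1/8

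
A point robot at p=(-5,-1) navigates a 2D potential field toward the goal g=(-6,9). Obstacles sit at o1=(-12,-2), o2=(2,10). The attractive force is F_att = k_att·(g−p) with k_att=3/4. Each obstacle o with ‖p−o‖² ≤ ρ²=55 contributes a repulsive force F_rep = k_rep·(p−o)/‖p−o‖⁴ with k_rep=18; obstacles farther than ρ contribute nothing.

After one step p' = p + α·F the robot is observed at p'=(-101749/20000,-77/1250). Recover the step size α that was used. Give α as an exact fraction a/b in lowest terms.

F_att = 3/4·(g−p) = 3/4·(-1,10) = (-0.7500,7.5000)
o1: d²=50 ≤ ρ²=55; F_rep = 18·(7,1)/50² = (0.0504,0.0072)
o2: d²=170 > ρ²=55 → inactive
F = F_att + ΣF_rep = (-0.6996,7.5072)
Δp = p'−p = (-0.0874,0.9384); α = Δx/Fx = (-1749/20000) / (-1749/2500) = 1/8
check: Δy/Fy = (1173/1250) / (4692/625) = 1/8 ✓

α = 1/8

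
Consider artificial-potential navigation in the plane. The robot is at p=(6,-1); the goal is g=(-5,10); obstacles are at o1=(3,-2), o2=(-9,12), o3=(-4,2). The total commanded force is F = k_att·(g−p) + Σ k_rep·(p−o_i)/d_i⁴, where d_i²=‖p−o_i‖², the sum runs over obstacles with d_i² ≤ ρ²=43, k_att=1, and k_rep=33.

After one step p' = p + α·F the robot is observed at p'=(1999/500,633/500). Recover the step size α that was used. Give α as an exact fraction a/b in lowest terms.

α = 1/5

F_att = 1·(g−p) = 1·(-11,11) = (-11.0000,11.0000)
o1: d²=10 ≤ ρ²=43; F_rep = 33·(3,1)/10² = (0.9900,0.3300)
o2: d²=394 > ρ²=43 → inactive
o3: d²=109 > ρ²=43 → inactive
F = F_att + ΣF_rep = (-10.0100,11.3300)
Δp = p'−p = (-2.0020,2.2660); α = Δx/Fx = (-1001/500) / (-1001/100) = 1/5
check: Δy/Fy = (1133/500) / (1133/100) = 1/5 ✓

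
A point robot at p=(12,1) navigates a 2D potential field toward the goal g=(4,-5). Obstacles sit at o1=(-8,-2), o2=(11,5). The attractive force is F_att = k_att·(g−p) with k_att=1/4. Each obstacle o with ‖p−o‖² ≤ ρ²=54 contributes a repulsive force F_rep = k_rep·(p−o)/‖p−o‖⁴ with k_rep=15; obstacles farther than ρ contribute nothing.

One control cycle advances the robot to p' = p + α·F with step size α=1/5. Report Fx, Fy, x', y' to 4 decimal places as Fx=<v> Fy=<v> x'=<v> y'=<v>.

F_att = 1/4·(g−p) = 1/4·(-8,-6) = (-2.0000,-1.5000)
o1: d²=409 > ρ²=54 → inactive
o2: d²=17 ≤ ρ²=54; F_rep = 15·(1,-4)/17² = (0.0519,-0.2076)
F = F_att + ΣF_rep = (-1.9481,-1.7076)
p' = p + 1/5·F = (11.6104,0.6585)

Fx=-1.9481 Fy=-1.7076 x'=11.6104 y'=0.6585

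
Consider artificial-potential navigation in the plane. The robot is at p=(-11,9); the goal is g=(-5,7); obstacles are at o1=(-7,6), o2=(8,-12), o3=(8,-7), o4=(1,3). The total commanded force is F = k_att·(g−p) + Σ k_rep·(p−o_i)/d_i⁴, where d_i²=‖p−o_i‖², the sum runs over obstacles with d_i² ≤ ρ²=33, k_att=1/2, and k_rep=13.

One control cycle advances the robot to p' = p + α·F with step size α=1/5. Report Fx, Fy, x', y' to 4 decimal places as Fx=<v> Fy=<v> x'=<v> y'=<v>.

Fx=2.9168 Fy=-0.9376 x'=-10.4166 y'=8.8125

F_att = 1/2·(g−p) = 1/2·(6,-2) = (3.0000,-1.0000)
o1: d²=25 ≤ ρ²=33; F_rep = 13·(-4,3)/25² = (-0.0832,0.0624)
o2: d²=802 > ρ²=33 → inactive
o3: d²=617 > ρ²=33 → inactive
o4: d²=180 > ρ²=33 → inactive
F = F_att + ΣF_rep = (2.9168,-0.9376)
p' = p + 1/5·F = (-10.4166,8.8125)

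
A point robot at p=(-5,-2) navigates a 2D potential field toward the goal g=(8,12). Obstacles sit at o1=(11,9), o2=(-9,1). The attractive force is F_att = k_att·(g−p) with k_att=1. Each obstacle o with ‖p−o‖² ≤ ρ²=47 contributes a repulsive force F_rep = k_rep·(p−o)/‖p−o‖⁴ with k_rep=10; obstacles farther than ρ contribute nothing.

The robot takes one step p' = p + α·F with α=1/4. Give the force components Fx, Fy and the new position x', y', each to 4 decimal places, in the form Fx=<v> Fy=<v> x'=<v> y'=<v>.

Fx=13.0640 Fy=13.9520 x'=-1.7340 y'=1.4880

F_att = 1·(g−p) = 1·(13,14) = (13.0000,14.0000)
o1: d²=377 > ρ²=47 → inactive
o2: d²=25 ≤ ρ²=47; F_rep = 10·(4,-3)/25² = (0.0640,-0.0480)
F = F_att + ΣF_rep = (13.0640,13.9520)
p' = p + 1/4·F = (-1.7340,1.4880)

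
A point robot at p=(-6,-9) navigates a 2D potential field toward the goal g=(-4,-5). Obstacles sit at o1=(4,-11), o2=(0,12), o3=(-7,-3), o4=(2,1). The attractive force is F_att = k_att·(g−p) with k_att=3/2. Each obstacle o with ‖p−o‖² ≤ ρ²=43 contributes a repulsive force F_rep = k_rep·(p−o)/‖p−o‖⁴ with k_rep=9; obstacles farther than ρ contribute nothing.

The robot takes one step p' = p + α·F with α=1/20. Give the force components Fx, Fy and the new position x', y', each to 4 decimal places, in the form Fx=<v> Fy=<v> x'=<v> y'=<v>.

F_att = 3/2·(g−p) = 3/2·(2,4) = (3.0000,6.0000)
o1: d²=104 > ρ²=43 → inactive
o2: d²=477 > ρ²=43 → inactive
o3: d²=37 ≤ ρ²=43; F_rep = 9·(1,-6)/37² = (0.0066,-0.0394)
o4: d²=164 > ρ²=43 → inactive
F = F_att + ΣF_rep = (3.0066,5.9606)
p' = p + 1/20·F = (-5.8497,-8.7020)

Fx=3.0066 Fy=5.9606 x'=-5.8497 y'=-8.7020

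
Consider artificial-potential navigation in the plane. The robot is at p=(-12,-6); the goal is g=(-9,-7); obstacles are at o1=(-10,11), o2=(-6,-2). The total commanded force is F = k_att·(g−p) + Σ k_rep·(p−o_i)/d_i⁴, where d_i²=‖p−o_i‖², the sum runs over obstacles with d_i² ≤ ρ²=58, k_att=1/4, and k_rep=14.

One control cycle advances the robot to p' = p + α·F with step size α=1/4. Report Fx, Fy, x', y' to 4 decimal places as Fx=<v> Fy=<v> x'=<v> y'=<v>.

F_att = 1/4·(g−p) = 1/4·(3,-1) = (0.7500,-0.2500)
o1: d²=293 > ρ²=58 → inactive
o2: d²=52 ≤ ρ²=58; F_rep = 14·(-6,-4)/52² = (-0.0311,-0.0207)
F = F_att + ΣF_rep = (0.7189,-0.2707)
p' = p + 1/4·F = (-11.8203,-6.0677)

Fx=0.7189 Fy=-0.2707 x'=-11.8203 y'=-6.0677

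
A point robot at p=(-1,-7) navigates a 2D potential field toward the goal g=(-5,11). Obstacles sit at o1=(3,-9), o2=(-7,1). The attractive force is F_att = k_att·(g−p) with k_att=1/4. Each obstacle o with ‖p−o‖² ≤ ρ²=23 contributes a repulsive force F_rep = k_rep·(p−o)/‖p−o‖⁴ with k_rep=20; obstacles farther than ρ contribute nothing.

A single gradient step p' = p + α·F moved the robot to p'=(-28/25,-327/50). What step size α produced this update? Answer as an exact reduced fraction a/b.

α = 1/10

F_att = 1/4·(g−p) = 1/4·(-4,18) = (-1.0000,4.5000)
o1: d²=20 ≤ ρ²=23; F_rep = 20·(-4,2)/20² = (-0.2000,0.1000)
o2: d²=100 > ρ²=23 → inactive
F = F_att + ΣF_rep = (-1.2000,4.6000)
Δp = p'−p = (-0.1200,0.4600); α = Δx/Fx = (-3/25) / (-6/5) = 1/10
check: Δy/Fy = (23/50) / (23/5) = 1/10 ✓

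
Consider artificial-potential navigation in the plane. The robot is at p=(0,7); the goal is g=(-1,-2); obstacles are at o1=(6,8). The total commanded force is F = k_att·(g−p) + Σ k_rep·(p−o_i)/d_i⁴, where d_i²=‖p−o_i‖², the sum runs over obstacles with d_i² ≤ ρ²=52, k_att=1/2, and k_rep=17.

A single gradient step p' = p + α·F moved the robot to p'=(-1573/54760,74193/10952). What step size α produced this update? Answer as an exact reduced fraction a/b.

F_att = 1/2·(g−p) = 1/2·(-1,-9) = (-0.5000,-4.5000)
o1: d²=37 ≤ ρ²=52; F_rep = 17·(-6,-1)/37² = (-0.0745,-0.0124)
F = F_att + ΣF_rep = (-0.5745,-4.5124)
Δp = p'−p = (-0.0287,-0.2256); α = Δx/Fx = (-1573/54760) / (-1573/2738) = 1/20
check: Δy/Fy = (-2471/10952) / (-12355/2738) = 1/20 ✓

α = 1/20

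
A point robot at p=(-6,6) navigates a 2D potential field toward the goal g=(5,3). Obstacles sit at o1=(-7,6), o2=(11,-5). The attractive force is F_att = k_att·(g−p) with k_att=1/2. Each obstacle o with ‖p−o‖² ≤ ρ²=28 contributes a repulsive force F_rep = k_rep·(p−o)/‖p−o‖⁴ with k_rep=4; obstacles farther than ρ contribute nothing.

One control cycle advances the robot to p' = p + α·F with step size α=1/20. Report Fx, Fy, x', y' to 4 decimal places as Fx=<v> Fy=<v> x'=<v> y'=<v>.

Fx=9.5000 Fy=-1.5000 x'=-5.5250 y'=5.9250

F_att = 1/2·(g−p) = 1/2·(11,-3) = (5.5000,-1.5000)
o1: d²=1 ≤ ρ²=28; F_rep = 4·(1,0)/1² = (4.0000,0.0000)
o2: d²=410 > ρ²=28 → inactive
F = F_att + ΣF_rep = (9.5000,-1.5000)
p' = p + 1/20·F = (-5.5250,5.9250)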